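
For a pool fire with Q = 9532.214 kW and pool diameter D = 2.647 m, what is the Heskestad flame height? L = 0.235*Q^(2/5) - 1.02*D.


Q^(2/5) = 39.055
0.235 * Q^(2/5) = 9.1779
1.02 * D = 2.6999
L = 6.4780 m

6.4780 m


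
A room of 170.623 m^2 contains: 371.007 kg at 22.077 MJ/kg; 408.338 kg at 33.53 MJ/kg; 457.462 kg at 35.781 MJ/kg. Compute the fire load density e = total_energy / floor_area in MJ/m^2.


Total energy = 371.007*22.077 + 408.338*33.53 + 457.462*35.781
= 8190.722 + 13691.57 + 16368.45
= 38250.74 MJ
e = 38250.74 / 170.623 = 224.18 MJ/m^2

224.18 MJ/m^2


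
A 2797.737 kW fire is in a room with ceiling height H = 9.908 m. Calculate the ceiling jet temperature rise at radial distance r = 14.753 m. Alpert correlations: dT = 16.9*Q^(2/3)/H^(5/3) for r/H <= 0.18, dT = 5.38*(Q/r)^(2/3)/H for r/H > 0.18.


r/H = 14.753 / 9.908 = 1.4890
r/H > 0.18, so dT = 5.38*(Q/r)^(2/3)/H
Q/r = 189.64
(Q/r)^(2/3) = 33.008
dT = 5.38 * 33.008 / 9.908 = 17.923 K

17.923 K


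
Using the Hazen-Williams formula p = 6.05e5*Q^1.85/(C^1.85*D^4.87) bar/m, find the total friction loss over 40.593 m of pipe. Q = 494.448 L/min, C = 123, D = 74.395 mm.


Q^1.85 = 96410
C^1.85 = 7350.6
D^4.87 = 1.3014e+09
p/m = 0.0060973 bar/m
p_total = 0.0060973 * 40.593 = 0.24751 bar

0.24751 bar


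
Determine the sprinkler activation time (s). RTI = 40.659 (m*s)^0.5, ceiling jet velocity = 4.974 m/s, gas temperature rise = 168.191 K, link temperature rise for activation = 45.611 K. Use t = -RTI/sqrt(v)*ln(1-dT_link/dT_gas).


dT_link/dT_gas = 0.27119
ln(1 - 0.27119) = -0.31634
t = -40.659 / sqrt(4.974) * -0.31634 = 5.7670 s

5.7670 s


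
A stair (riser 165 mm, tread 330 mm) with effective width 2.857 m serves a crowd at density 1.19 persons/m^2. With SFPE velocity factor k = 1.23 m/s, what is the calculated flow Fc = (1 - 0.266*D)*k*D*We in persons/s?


1 - 0.266*D = 1 - 0.266*1.19 = 0.68346
Fs = 0.68346 * 1.23 * 1.19 = 1.0004 persons/(s*m)
Fc = 1.0004 * 2.857 = 2.8581 persons/s

2.8581 persons/s


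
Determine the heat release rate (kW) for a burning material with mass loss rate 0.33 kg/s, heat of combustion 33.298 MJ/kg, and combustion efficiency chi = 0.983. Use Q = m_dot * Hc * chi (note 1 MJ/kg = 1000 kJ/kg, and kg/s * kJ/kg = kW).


Hc = 33.298 MJ/kg = 33.298 * 1000 kJ/kg = 33298 kJ/kg
Q = 0.33 kg/s * 33298 kJ/kg * 0.983 = 10802 kW

10802 kW


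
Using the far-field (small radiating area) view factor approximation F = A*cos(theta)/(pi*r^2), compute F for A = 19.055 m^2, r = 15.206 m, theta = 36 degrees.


cos(36 deg) = 0.80902
pi*r^2 = 726.41
F = 19.055 * 0.80902 / 726.41 = 0.021222

0.021222


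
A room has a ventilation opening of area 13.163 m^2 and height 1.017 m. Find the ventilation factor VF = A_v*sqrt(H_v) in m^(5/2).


sqrt(H_v) = 1.0085
VF = 13.163 * 1.0085 = 13.274 m^(5/2)

13.274 m^(5/2)


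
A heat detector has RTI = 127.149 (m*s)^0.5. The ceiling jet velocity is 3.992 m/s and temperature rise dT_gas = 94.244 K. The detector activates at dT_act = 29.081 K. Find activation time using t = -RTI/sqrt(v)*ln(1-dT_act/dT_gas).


dT_act/dT_gas = 0.30857
ln(1 - 0.30857) = -0.36900
t = -127.149 / sqrt(3.992) * -0.36900 = 23.482 s

23.482 s


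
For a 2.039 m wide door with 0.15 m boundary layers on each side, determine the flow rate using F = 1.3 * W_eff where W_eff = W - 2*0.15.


W_eff = 2.039 - 0.30 = 1.739 m
F = 1.3 * 1.739 = 2.2607 persons/s

2.2607 persons/s


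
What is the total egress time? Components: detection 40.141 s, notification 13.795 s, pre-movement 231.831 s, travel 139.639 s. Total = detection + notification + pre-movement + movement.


Total = 40.141 + 13.795 + 231.831 + 139.639 = 425.406 s

425.406 s


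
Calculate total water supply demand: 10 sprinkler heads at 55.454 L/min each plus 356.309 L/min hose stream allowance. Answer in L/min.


Sprinkler demand = 10 * 55.454 = 554.54 L/min
Total = 554.54 + 356.309 = 910.849 L/min

910.849 L/min


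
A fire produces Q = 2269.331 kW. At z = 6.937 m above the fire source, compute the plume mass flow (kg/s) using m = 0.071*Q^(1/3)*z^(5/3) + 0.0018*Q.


Q^(1/3) = 13.141
z^(5/3) = 25.232
First term = 0.071 * 13.141 * 25.232 = 23.542
Second term = 0.0018 * 2269.331 = 4.0848
m = 27.627 kg/s

27.627 kg/s


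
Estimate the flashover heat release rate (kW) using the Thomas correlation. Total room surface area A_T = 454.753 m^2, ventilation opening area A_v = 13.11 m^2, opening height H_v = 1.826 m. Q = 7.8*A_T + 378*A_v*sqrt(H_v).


7.8*A_T = 3547.1
sqrt(H_v) = 1.3513
378*A_v*sqrt(H_v) = 6696.5
Q = 3547.1 + 6696.5 = 10244 kW

10244 kW


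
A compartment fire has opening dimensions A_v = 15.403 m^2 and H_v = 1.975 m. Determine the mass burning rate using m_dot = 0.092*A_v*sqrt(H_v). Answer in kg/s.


sqrt(H_v) = 1.4053
m_dot = 0.092 * 15.403 * 1.4053 = 1.9915 kg/s

1.9915 kg/s


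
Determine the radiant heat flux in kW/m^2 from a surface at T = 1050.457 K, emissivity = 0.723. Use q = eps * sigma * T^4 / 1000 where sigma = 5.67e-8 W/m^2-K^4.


T^4 = 1.2176e+12
q = 0.723 * 5.67e-8 * 1.2176e+12 / 1000 = 49.915 kW/m^2

49.915 kW/m^2


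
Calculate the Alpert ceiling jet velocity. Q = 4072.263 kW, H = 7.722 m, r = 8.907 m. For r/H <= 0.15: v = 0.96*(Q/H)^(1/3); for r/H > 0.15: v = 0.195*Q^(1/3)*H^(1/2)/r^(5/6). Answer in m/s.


r/H = 8.907 / 7.722 = 1.1535
r/H > 0.15, so v = 0.195*Q^(1/3)*H^(1/2)/r^(5/6)
Q^(1/3) = 15.969
H^(1/2) = 2.7788
r^(5/6) = 6.1865
v = 0.195 * 15.969 * 2.7788 / 6.1865 = 1.3987 m/s

1.3987 m/s


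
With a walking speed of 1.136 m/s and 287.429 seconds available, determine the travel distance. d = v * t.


d = 1.136 * 287.429 = 326.52 m

326.52 m


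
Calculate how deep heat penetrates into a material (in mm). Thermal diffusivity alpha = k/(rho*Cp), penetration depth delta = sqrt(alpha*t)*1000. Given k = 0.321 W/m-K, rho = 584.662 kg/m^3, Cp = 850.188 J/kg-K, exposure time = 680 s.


alpha = 0.321 / (584.662 * 850.188) = 6.4578e-07 m^2/s
alpha * t = 0.00043913
delta = sqrt(0.00043913) * 1000 = 20.955 mm

20.955 mm


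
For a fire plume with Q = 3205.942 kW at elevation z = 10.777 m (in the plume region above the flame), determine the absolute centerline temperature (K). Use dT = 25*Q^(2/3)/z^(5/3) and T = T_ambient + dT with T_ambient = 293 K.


Q^(2/3) = 217.42
z^(5/3) = 52.581
dT = 25 * 217.42 / 52.581 = 103.37 K
T = 293 + 103.37 = 396.37 K

396.37 K


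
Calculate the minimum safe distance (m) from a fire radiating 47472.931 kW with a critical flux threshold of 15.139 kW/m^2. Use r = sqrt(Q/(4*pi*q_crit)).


4*pi*q_crit = 190.24
Q/(4*pi*q_crit) = 249.54
r = sqrt(249.54) = 15.797 m

15.797 m


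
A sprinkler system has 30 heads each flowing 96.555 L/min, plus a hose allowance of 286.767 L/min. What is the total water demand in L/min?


Sprinkler demand = 30 * 96.555 = 2896.65 L/min
Total = 2896.65 + 286.767 = 3183.417 L/min

3183.417 L/min


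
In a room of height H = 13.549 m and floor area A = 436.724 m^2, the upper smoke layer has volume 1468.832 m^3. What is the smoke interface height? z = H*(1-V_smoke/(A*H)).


V/(A*H) = 0.24823
1 - 0.24823 = 0.75177
z = 13.549 * 0.75177 = 10.186 m

10.186 m


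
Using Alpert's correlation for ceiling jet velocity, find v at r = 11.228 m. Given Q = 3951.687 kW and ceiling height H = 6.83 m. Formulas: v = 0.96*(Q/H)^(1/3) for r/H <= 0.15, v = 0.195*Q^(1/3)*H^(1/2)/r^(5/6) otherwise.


r/H = 11.228 / 6.83 = 1.6439
r/H > 0.15, so v = 0.195*Q^(1/3)*H^(1/2)/r^(5/6)
Q^(1/3) = 15.810
H^(1/2) = 2.6134
r^(5/6) = 7.5033
v = 0.195 * 15.810 * 2.6134 / 7.5033 = 1.0738 m/s

1.0738 m/s


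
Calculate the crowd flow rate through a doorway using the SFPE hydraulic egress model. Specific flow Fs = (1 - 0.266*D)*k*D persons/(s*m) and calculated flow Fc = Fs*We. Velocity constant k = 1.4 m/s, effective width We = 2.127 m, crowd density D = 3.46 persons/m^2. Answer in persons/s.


1 - 0.266*D = 1 - 0.266*3.46 = 0.079640
Fs = 0.079640 * 1.4 * 3.46 = 0.38578 persons/(s*m)
Fc = 0.38578 * 2.127 = 0.82055 persons/s

0.82055 persons/s


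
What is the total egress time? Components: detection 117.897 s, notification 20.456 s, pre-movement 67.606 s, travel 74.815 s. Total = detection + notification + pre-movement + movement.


Total = 117.897 + 20.456 + 67.606 + 74.815 = 280.774 s

280.774 s


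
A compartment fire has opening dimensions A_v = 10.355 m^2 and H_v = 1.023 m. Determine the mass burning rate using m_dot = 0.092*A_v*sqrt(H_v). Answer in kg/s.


sqrt(H_v) = 1.0114
m_dot = 0.092 * 10.355 * 1.0114 = 0.96355 kg/s

0.96355 kg/s


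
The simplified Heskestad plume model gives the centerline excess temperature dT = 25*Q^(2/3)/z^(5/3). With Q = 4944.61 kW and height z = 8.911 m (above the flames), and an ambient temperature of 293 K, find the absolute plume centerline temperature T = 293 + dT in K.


Q^(2/3) = 290.24
z^(5/3) = 38.301
dT = 25 * 290.24 / 38.301 = 189.45 K
T = 293 + 189.45 = 482.45 K

482.45 K


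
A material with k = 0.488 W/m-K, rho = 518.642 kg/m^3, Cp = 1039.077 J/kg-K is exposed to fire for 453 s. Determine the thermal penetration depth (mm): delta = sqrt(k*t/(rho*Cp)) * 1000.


alpha = 0.488 / (518.642 * 1039.077) = 9.0553e-07 m^2/s
alpha * t = 0.00041021
delta = sqrt(0.00041021) * 1000 = 20.254 mm

20.254 mm


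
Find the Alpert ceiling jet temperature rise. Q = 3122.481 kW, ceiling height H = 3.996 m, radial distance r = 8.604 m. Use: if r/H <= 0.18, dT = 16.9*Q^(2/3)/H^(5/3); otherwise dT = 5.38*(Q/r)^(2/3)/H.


r/H = 8.604 / 3.996 = 2.1532
r/H > 0.18, so dT = 5.38*(Q/r)^(2/3)/H
Q/r = 362.91
(Q/r)^(2/3) = 50.878
dT = 5.38 * 50.878 / 3.996 = 68.500 K

68.500 K


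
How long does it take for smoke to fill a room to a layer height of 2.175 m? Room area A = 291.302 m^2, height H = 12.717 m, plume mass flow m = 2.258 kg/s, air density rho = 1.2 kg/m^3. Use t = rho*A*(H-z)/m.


H - z = 10.542 m
t = 1.2 * 291.302 * 10.542 / 2.258 = 1632.0 s

1632.0 s


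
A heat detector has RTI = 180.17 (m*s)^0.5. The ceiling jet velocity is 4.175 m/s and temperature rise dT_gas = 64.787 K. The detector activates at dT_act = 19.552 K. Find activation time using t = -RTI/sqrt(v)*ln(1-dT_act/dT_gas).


dT_act/dT_gas = 0.30179
ln(1 - 0.30179) = -0.35923
t = -180.17 / sqrt(4.175) * -0.35923 = 31.676 s

31.676 s


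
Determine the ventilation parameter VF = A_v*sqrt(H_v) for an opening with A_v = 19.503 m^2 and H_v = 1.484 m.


sqrt(H_v) = 1.2182
VF = 19.503 * 1.2182 = 23.758 m^(5/2)

23.758 m^(5/2)


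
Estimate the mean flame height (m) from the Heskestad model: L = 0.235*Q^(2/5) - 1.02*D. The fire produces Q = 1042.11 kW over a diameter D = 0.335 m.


Q^(2/5) = 16.113
0.235 * Q^(2/5) = 3.7865
1.02 * D = 0.34170
L = 3.4448 m

3.4448 m


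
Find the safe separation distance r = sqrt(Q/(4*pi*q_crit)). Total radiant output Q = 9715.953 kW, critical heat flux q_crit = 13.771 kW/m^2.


4*pi*q_crit = 173.05
Q/(4*pi*q_crit) = 56.145
r = sqrt(56.145) = 7.4930 m

7.4930 m


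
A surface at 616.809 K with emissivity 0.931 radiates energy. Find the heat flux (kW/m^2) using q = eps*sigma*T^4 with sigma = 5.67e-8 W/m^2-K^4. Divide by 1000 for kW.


T^4 = 1.4474e+11
q = 0.931 * 5.67e-8 * 1.4474e+11 / 1000 = 7.6407 kW/m^2

7.6407 kW/m^2


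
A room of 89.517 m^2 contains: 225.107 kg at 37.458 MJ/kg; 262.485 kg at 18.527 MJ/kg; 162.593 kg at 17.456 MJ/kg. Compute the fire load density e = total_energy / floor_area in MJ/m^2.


Total energy = 225.107*37.458 + 262.485*18.527 + 162.593*17.456
= 8432.058 + 4863.060 + 2838.223
= 16133.34 MJ
e = 16133.34 / 89.517 = 180.23 MJ/m^2

180.23 MJ/m^2


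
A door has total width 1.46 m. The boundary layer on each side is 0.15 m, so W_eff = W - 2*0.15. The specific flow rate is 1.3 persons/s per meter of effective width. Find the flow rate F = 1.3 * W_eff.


W_eff = 1.46 - 0.30 = 1.16 m
F = 1.3 * 1.16 = 1.508 persons/s

1.508 persons/s


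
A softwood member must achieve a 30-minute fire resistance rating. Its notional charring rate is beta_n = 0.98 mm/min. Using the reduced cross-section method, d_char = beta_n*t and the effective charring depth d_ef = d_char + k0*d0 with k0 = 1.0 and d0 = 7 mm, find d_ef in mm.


d_char = 0.98 * 30 = 29.4 mm
d_ef = 29.4 + 1.0*7 = 36.4 mm

36.4 mm


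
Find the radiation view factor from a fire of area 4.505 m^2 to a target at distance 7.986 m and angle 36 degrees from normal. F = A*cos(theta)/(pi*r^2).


cos(36 deg) = 0.80902
pi*r^2 = 200.36
F = 4.505 * 0.80902 / 200.36 = 0.018190

0.018190


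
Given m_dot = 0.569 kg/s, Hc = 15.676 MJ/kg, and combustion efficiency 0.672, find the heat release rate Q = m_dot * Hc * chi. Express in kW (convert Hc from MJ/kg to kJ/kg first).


Hc = 15.676 MJ/kg = 15.676 * 1000 kJ/kg = 15676 kJ/kg
Q = 0.569 kg/s * 15676 kJ/kg * 0.672 = 5994.0 kW

5994.0 kW


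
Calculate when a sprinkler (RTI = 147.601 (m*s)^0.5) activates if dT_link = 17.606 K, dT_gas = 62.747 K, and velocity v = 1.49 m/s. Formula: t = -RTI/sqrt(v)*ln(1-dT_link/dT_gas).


dT_link/dT_gas = 0.28059
ln(1 - 0.28059) = -0.32932
t = -147.601 / sqrt(1.49) * -0.32932 = 39.821 s

39.821 s


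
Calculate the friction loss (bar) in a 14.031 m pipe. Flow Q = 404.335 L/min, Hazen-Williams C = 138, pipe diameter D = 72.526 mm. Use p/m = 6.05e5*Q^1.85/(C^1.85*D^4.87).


Q^1.85 = 66446
C^1.85 = 9094.4
D^4.87 = 1.1498e+09
p/m = 0.0038446 bar/m
p_total = 0.0038446 * 14.031 = 0.053943 bar

0.053943 bar


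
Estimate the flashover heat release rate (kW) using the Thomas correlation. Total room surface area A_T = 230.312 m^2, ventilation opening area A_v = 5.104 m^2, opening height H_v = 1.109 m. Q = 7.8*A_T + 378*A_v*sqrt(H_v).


7.8*A_T = 1796.4
sqrt(H_v) = 1.0531
378*A_v*sqrt(H_v) = 2031.7
Q = 1796.4 + 2031.7 = 3828.2 kW

3828.2 kW


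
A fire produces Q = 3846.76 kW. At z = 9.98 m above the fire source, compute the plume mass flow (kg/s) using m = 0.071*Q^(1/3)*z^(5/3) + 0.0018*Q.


Q^(1/3) = 15.669
z^(5/3) = 46.261
First term = 0.071 * 15.669 * 46.261 = 51.464
Second term = 0.0018 * 3846.76 = 6.9242
m = 58.389 kg/s

58.389 kg/s


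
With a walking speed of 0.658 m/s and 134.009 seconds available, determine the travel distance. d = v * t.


d = 0.658 * 134.009 = 88.178 m

88.178 m


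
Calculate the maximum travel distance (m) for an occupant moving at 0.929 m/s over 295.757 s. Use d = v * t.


d = 0.929 * 295.757 = 274.76 m

274.76 m


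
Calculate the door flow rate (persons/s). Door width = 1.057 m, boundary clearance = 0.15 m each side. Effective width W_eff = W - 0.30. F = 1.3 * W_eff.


W_eff = 1.057 - 0.30 = 0.757 m
F = 1.3 * 0.757 = 0.98410 persons/s

0.98410 persons/s


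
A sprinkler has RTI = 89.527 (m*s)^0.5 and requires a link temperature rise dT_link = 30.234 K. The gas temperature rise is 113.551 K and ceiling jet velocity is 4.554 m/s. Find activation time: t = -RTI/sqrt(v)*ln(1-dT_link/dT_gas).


dT_link/dT_gas = 0.26626
ln(1 - 0.26626) = -0.30960
t = -89.527 / sqrt(4.554) * -0.30960 = 12.988 s

12.988 s


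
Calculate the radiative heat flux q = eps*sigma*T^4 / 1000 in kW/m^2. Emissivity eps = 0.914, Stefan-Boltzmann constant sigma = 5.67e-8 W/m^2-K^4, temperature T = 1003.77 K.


T^4 = 1.0152e+12
q = 0.914 * 5.67e-8 * 1.0152e+12 / 1000 = 52.610 kW/m^2

52.610 kW/m^2


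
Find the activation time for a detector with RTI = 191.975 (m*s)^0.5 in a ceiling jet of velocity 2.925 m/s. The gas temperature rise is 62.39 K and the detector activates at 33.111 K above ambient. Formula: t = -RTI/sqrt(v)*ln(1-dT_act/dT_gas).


dT_act/dT_gas = 0.53071
ln(1 - 0.53071) = -0.75653
t = -191.975 / sqrt(2.925) * -0.75653 = 84.920 s

84.920 s


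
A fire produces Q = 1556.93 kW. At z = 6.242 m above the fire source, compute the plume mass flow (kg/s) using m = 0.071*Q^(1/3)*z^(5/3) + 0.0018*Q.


Q^(1/3) = 11.590
z^(5/3) = 21.161
First term = 0.071 * 11.590 * 21.161 = 17.414
Second term = 0.0018 * 1556.93 = 2.8025
m = 20.216 kg/s

20.216 kg/s


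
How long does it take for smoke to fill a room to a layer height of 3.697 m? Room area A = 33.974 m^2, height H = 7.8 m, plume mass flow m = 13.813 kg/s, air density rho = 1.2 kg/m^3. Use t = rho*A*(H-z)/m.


H - z = 4.103 m
t = 1.2 * 33.974 * 4.103 / 13.813 = 12.110 s

12.110 s


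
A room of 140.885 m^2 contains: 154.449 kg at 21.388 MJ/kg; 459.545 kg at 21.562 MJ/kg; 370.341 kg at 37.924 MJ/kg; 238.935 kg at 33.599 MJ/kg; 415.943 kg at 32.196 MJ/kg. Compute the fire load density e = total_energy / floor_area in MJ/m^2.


Total energy = 154.449*21.388 + 459.545*21.562 + 370.341*37.924 + 238.935*33.599 + 415.943*32.196
= 3303.355 + 9908.709 + 14044.81 + 8027.977 + 13391.70
= 48676.55 MJ
e = 48676.55 / 140.885 = 345.51 MJ/m^2

345.51 MJ/m^2


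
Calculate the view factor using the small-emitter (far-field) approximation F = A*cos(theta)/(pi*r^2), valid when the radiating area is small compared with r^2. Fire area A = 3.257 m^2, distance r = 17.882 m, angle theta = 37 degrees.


cos(37 deg) = 0.79864
pi*r^2 = 1004.6
F = 3.257 * 0.79864 / 1004.6 = 0.0025893

0.0025893


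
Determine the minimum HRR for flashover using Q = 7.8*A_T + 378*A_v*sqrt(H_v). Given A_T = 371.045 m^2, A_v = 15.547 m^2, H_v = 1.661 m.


7.8*A_T = 2894.151
sqrt(H_v) = 1.2888
378*A_v*sqrt(H_v) = 7574.0
Q = 2894.151 + 7574.0 = 10468 kW

10468 kW


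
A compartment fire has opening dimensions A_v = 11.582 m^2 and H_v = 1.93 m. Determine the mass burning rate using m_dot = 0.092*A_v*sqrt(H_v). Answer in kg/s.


sqrt(H_v) = 1.3892
m_dot = 0.092 * 11.582 * 1.3892 = 1.4803 kg/s

1.4803 kg/s


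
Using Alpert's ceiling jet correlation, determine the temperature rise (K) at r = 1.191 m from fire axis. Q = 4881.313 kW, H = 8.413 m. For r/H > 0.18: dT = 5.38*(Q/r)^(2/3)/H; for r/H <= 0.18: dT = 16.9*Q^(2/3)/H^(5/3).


r/H = 1.191 / 8.413 = 0.14157
r/H <= 0.18, so dT = 16.9*Q^(2/3)/H^(5/3)
Q^(2/3) = 287.76
H^(5/3) = 34.800
dT = 16.9 * 287.76 / 34.800 = 139.74 K

139.74 K


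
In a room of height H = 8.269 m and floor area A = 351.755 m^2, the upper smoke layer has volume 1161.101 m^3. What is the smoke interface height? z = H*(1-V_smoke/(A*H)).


V/(A*H) = 0.39919
1 - 0.39919 = 0.60081
z = 8.269 * 0.60081 = 4.9681 m

4.9681 m


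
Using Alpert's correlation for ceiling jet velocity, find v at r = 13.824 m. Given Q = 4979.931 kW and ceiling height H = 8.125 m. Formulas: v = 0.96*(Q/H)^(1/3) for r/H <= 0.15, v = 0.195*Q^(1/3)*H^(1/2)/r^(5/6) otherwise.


r/H = 13.824 / 8.125 = 1.7014
r/H > 0.15, so v = 0.195*Q^(1/3)*H^(1/2)/r^(5/6)
Q^(1/3) = 17.077
H^(1/2) = 2.8504
r^(5/6) = 8.9234
v = 0.195 * 17.077 * 2.8504 / 8.9234 = 1.0637 m/s

1.0637 m/s


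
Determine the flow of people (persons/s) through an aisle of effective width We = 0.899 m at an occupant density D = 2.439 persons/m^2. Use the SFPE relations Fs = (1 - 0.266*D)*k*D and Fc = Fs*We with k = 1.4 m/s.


1 - 0.266*D = 1 - 0.266*2.439 = 0.35123
Fs = 0.35123 * 1.4 * 2.439 = 1.1993 persons/(s*m)
Fc = 1.1993 * 0.899 = 1.0782 persons/s

1.0782 persons/s


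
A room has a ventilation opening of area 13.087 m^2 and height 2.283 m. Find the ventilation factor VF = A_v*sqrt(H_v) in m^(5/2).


sqrt(H_v) = 1.5110
VF = 13.087 * 1.5110 = 19.774 m^(5/2)

19.774 m^(5/2)


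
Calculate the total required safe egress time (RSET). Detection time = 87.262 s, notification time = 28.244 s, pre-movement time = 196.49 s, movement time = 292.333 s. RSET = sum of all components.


Total = 87.262 + 28.244 + 196.49 + 292.333 = 604.329 s

604.329 s


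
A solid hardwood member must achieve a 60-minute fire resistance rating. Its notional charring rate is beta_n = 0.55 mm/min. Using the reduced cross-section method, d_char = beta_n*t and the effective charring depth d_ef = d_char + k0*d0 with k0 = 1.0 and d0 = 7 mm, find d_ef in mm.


d_char = 0.55 * 60 = 33 mm
d_ef = 33 + 1.0*7 = 40 mm

40 mm


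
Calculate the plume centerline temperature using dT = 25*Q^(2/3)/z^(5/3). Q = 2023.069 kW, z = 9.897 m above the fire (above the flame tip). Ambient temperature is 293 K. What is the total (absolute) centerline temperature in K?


Q^(2/3) = 159.96
z^(5/3) = 45.622
dT = 25 * 159.96 / 45.622 = 87.655 K
T = 293 + 87.655 = 380.65 K

380.65 K


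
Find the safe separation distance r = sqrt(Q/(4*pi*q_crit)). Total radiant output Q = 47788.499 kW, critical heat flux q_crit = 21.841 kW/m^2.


4*pi*q_crit = 274.46
Q/(4*pi*q_crit) = 174.12
r = sqrt(174.12) = 13.195 m

13.195 m


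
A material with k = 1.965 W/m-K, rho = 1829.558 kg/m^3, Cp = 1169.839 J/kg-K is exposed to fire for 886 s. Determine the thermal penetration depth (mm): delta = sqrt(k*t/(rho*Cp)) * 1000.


alpha = 1.965 / (1829.558 * 1169.839) = 9.1810e-07 m^2/s
alpha * t = 0.00081344
delta = sqrt(0.00081344) * 1000 = 28.521 mm

28.521 mm


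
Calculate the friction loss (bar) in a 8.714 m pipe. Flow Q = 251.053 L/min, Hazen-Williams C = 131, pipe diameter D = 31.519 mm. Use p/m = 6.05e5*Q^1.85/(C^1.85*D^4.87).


Q^1.85 = 27515
C^1.85 = 8259.5
D^4.87 = 1.9863e+07
p/m = 0.10147 bar/m
p_total = 0.10147 * 8.714 = 0.88418 bar

0.88418 bar


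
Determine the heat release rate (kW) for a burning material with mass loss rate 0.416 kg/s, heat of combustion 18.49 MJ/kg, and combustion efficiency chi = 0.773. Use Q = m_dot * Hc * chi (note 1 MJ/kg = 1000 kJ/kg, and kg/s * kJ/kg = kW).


Hc = 18.49 MJ/kg = 18.49 * 1000 kJ/kg = 18490 kJ/kg
Q = 0.416 kg/s * 18490 kJ/kg * 0.773 = 5945.8 kW

5945.8 kW


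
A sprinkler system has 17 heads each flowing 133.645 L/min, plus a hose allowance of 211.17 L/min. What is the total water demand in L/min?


Sprinkler demand = 17 * 133.645 = 2271.965 L/min
Total = 2271.965 + 211.17 = 2483.135 L/min

2483.135 L/min


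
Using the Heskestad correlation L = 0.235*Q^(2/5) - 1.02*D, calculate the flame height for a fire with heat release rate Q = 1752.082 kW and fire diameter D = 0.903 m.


Q^(2/5) = 19.835
0.235 * Q^(2/5) = 4.6611
1.02 * D = 0.92106
L = 3.7401 m

3.7401 m


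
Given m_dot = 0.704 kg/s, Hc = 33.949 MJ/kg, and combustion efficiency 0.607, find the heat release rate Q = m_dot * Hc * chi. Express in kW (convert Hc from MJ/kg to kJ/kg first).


Hc = 33.949 MJ/kg = 33.949 * 1000 kJ/kg = 33949 kJ/kg
Q = 0.704 kg/s * 33949 kJ/kg * 0.607 = 14507 kW

14507 kW


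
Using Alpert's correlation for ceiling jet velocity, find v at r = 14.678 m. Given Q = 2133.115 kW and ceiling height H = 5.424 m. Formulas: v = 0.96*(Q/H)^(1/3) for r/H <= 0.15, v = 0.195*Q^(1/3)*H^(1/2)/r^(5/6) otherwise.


r/H = 14.678 / 5.424 = 2.7061
r/H > 0.15, so v = 0.195*Q^(1/3)*H^(1/2)/r^(5/6)
Q^(1/3) = 12.873
H^(1/2) = 2.3289
r^(5/6) = 9.3804
v = 0.195 * 12.873 * 2.3289 / 9.3804 = 0.62322 m/s

0.62322 m/s


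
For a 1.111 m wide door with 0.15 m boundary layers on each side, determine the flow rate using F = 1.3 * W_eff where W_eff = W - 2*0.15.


W_eff = 1.111 - 0.30 = 0.811 m
F = 1.3 * 0.811 = 1.0543 persons/s

1.0543 persons/s


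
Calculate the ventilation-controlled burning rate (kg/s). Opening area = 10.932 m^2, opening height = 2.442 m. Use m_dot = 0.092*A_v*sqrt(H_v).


sqrt(H_v) = 1.5627
m_dot = 0.092 * 10.932 * 1.5627 = 1.5717 kg/s

1.5717 kg/s


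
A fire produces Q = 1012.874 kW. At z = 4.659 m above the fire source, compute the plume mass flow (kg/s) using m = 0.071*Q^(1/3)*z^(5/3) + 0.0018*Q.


Q^(1/3) = 10.043
z^(5/3) = 12.996
First term = 0.071 * 10.043 * 12.996 = 9.2668
Second term = 0.0018 * 1012.874 = 1.8232
m = 11.090 kg/s

11.090 kg/s


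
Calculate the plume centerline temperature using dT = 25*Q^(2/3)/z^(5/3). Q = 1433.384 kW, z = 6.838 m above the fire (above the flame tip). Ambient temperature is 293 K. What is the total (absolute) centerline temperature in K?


Q^(2/3) = 127.13
z^(5/3) = 24.635
dT = 25 * 127.13 / 24.635 = 129.01 K
T = 293 + 129.01 = 422.01 K

422.01 K


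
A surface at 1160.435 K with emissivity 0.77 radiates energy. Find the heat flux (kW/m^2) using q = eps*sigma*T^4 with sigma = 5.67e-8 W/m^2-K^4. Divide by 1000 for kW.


T^4 = 1.8134e+12
q = 0.77 * 5.67e-8 * 1.8134e+12 / 1000 = 79.169 kW/m^2

79.169 kW/m^2


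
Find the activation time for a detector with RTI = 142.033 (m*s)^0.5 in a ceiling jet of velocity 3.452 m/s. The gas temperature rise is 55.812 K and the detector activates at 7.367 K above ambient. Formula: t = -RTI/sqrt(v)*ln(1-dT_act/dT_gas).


dT_act/dT_gas = 0.13200
ln(1 - 0.13200) = -0.14156
t = -142.033 / sqrt(3.452) * -0.14156 = 10.822 s

10.822 s


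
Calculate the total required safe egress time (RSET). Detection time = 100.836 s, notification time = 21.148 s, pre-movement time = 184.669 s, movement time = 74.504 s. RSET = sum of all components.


Total = 100.836 + 21.148 + 184.669 + 74.504 = 381.157 s

381.157 s


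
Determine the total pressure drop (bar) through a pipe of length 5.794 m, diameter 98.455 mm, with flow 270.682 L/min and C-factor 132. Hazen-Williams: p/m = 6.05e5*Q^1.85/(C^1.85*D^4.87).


Q^1.85 = 31626
C^1.85 = 8376.5
D^4.87 = 5.0941e+09
p/m = 0.00044841 bar/m
p_total = 0.00044841 * 5.794 = 0.0025981 bar

0.0025981 bar


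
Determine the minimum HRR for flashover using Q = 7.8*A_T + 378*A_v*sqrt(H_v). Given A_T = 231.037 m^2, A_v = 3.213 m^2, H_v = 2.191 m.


7.8*A_T = 1802.1
sqrt(H_v) = 1.4802
378*A_v*sqrt(H_v) = 1797.7
Q = 1802.1 + 1797.7 = 3599.8 kW

3599.8 kW


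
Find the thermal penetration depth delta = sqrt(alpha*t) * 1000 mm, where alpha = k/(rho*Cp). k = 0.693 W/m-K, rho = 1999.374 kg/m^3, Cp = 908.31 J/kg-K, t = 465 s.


alpha = 0.693 / (1999.374 * 908.31) = 3.8160e-07 m^2/s
alpha * t = 0.00017744
delta = sqrt(0.00017744) * 1000 = 13.321 mm

13.321 mm


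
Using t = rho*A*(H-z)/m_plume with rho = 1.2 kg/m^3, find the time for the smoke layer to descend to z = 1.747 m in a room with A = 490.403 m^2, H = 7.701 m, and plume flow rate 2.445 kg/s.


H - z = 5.954 m
t = 1.2 * 490.403 * 5.954 / 2.445 = 1433.1 s

1433.1 s


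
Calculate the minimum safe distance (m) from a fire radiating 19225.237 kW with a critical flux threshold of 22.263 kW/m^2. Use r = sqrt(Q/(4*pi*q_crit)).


4*pi*q_crit = 279.77
Q/(4*pi*q_crit) = 68.719
r = sqrt(68.719) = 8.2897 m

8.2897 m


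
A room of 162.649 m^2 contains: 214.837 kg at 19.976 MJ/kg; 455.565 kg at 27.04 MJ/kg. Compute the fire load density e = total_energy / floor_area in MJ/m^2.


Total energy = 214.837*19.976 + 455.565*27.04
= 4291.584 + 12318.48
= 16610.06 MJ
e = 16610.06 / 162.649 = 102.12 MJ/m^2

102.12 MJ/m^2


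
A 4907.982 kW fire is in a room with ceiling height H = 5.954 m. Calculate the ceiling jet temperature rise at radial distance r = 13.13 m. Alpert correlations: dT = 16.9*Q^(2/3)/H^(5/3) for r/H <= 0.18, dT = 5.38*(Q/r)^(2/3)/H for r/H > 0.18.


r/H = 13.13 / 5.954 = 2.2052
r/H > 0.18, so dT = 5.38*(Q/r)^(2/3)/H
Q/r = 373.80
(Q/r)^(2/3) = 51.891
dT = 5.38 * 51.891 / 5.954 = 46.888 K

46.888 K


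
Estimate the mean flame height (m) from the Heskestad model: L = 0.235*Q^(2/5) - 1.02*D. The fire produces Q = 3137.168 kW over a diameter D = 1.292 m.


Q^(2/5) = 25.039
0.235 * Q^(2/5) = 5.8841
1.02 * D = 1.3178
L = 4.5663 m

4.5663 m


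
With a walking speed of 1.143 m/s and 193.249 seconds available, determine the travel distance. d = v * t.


d = 1.143 * 193.249 = 220.88 m

220.88 m


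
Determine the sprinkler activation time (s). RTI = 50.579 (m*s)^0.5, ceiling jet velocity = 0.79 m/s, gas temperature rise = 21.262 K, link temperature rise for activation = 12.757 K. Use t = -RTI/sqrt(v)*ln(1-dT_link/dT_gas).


dT_link/dT_gas = 0.59999
ln(1 - 0.59999) = -0.91627
t = -50.579 / sqrt(0.79) * -0.91627 = 52.141 s

52.141 s


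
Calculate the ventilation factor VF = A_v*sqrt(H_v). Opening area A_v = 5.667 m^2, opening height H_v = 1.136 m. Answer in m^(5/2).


sqrt(H_v) = 1.0658
VF = 5.667 * 1.0658 = 6.0401 m^(5/2)

6.0401 m^(5/2)


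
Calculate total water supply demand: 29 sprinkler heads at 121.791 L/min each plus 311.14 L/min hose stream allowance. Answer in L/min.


Sprinkler demand = 29 * 121.791 = 3531.939 L/min
Total = 3531.939 + 311.14 = 3843.079 L/min

3843.079 L/min


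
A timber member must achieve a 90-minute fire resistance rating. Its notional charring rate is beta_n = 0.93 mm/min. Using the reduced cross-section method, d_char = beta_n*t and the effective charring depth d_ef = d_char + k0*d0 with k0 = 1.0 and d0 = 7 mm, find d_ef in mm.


d_char = 0.93 * 90 = 83.7 mm
d_ef = 83.7 + 1.0*7 = 90.7 mm

90.7 mm


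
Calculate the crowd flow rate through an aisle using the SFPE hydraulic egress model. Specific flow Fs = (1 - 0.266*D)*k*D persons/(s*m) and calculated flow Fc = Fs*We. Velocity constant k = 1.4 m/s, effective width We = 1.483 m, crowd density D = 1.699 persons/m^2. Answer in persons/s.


1 - 0.266*D = 1 - 0.266*1.699 = 0.54807
Fs = 0.54807 * 1.4 * 1.699 = 1.3036 persons/(s*m)
Fc = 1.3036 * 1.483 = 1.9333 persons/s

1.9333 persons/s


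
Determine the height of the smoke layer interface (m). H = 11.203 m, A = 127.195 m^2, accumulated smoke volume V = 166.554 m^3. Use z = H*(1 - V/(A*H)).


V/(A*H) = 0.11688
1 - 0.11688 = 0.88312
z = 11.203 * 0.88312 = 9.8936 m

9.8936 m


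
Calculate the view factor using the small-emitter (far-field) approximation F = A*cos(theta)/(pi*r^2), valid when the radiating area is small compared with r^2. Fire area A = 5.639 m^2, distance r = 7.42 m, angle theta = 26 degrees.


cos(26 deg) = 0.89879
pi*r^2 = 172.96
F = 5.639 * 0.89879 / 172.96 = 0.029302

0.029302


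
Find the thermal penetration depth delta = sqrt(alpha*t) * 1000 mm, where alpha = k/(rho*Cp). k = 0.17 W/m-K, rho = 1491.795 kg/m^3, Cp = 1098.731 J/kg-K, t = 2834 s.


alpha = 0.17 / (1491.795 * 1098.731) = 1.0372e-07 m^2/s
alpha * t = 0.00029393
delta = sqrt(0.00029393) * 1000 = 17.144 mm

17.144 mm


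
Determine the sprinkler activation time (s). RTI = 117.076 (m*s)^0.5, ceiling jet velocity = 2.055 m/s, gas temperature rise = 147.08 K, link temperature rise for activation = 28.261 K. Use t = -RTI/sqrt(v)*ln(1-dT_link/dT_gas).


dT_link/dT_gas = 0.19215
ln(1 - 0.19215) = -0.21338
t = -117.076 / sqrt(2.055) * -0.21338 = 17.426 s

17.426 s


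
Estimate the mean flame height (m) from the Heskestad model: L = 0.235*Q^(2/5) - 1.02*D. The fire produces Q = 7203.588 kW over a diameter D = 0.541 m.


Q^(2/5) = 34.916
0.235 * Q^(2/5) = 8.2052
1.02 * D = 0.55182
L = 7.6533 m

7.6533 m


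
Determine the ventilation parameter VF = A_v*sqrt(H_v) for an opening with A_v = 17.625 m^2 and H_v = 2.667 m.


sqrt(H_v) = 1.6331
VF = 17.625 * 1.6331 = 28.783 m^(5/2)

28.783 m^(5/2)


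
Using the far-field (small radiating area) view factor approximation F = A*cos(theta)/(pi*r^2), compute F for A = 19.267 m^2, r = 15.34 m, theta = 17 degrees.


cos(17 deg) = 0.95630
pi*r^2 = 739.27
F = 19.267 * 0.95630 / 739.27 = 0.024924

0.024924


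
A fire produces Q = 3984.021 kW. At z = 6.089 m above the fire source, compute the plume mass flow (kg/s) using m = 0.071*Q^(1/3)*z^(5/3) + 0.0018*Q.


Q^(1/3) = 15.853
z^(5/3) = 20.304
First term = 0.071 * 15.853 * 20.304 = 22.853
Second term = 0.0018 * 3984.021 = 7.1712
m = 30.024 kg/s

30.024 kg/s


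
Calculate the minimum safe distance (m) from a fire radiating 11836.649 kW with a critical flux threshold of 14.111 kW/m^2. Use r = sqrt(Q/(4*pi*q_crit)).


4*pi*q_crit = 177.32
Q/(4*pi*q_crit) = 66.752
r = sqrt(66.752) = 8.1702 m

8.1702 m


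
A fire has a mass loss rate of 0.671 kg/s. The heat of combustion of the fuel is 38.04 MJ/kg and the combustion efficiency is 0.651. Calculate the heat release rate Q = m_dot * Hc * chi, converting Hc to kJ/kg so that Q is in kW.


Hc = 38.04 MJ/kg = 38.04 * 1000 kJ/kg = 38040 kJ/kg
Q = 0.671 kg/s * 38040 kJ/kg * 0.651 = 16617 kW

16617 kW


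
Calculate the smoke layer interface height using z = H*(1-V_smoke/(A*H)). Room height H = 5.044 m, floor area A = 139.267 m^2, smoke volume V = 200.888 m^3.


V/(A*H) = 0.28598
1 - 0.28598 = 0.71402
z = 5.044 * 0.71402 = 3.6015 m

3.6015 m


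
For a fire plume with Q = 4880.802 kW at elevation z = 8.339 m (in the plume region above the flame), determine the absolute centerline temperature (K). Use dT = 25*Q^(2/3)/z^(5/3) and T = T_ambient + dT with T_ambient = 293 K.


Q^(2/3) = 287.74
z^(5/3) = 34.292
dT = 25 * 287.74 / 34.292 = 209.77 K
T = 293 + 209.77 = 502.77 K

502.77 K


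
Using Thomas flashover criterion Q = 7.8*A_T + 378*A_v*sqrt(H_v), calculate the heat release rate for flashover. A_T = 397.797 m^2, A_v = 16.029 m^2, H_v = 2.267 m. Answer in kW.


7.8*A_T = 3102.8
sqrt(H_v) = 1.5057
378*A_v*sqrt(H_v) = 9122.7
Q = 3102.8 + 9122.7 = 12226 kW

12226 kW


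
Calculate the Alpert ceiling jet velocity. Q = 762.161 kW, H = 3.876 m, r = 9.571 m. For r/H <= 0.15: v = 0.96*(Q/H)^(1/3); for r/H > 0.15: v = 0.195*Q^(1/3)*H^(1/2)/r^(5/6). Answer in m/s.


r/H = 9.571 / 3.876 = 2.4693
r/H > 0.15, so v = 0.195*Q^(1/3)*H^(1/2)/r^(5/6)
Q^(1/3) = 9.1344
H^(1/2) = 1.9688
r^(5/6) = 6.5685
v = 0.195 * 9.1344 * 1.9688 / 6.5685 = 0.53388 m/s

0.53388 m/s


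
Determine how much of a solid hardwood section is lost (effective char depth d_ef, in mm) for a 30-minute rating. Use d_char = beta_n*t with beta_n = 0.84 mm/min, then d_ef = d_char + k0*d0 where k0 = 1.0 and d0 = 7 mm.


d_char = 0.84 * 30 = 25.2 mm
d_ef = 25.2 + 1.0*7 = 32.2 mm

32.2 mm


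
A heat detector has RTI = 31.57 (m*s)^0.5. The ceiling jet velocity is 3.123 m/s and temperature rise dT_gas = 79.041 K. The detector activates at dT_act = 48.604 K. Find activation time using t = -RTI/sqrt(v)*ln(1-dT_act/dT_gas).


dT_act/dT_gas = 0.61492
ln(1 - 0.61492) = -0.95431
t = -31.57 / sqrt(3.123) * -0.95431 = 17.048 s

17.048 s


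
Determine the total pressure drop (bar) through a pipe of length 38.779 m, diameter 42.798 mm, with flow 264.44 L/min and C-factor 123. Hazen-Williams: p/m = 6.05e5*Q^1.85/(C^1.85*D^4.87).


Q^1.85 = 30290
C^1.85 = 7350.6
D^4.87 = 8.8111e+07
p/m = 0.028295 bar/m
p_total = 0.028295 * 38.779 = 1.0972 bar

1.0972 bar


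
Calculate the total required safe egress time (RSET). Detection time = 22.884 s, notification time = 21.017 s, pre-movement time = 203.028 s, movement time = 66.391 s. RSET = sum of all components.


Total = 22.884 + 21.017 + 203.028 + 66.391 = 313.32 s

313.32 s


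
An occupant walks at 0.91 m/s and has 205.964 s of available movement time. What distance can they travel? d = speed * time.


d = 0.91 * 205.964 = 187.43 m

187.43 m


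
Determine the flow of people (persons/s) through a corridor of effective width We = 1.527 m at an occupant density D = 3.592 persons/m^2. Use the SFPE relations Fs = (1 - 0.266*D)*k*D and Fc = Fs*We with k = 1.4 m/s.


1 - 0.266*D = 1 - 0.266*3.592 = 0.044528
Fs = 0.044528 * 1.4 * 3.592 = 0.22392 persons/(s*m)
Fc = 0.22392 * 1.527 = 0.34193 persons/s

0.34193 persons/s


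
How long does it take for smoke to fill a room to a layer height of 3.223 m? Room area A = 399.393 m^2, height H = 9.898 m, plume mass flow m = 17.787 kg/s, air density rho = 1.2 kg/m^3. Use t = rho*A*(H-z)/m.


H - z = 6.675 m
t = 1.2 * 399.393 * 6.675 / 17.787 = 179.86 s

179.86 s


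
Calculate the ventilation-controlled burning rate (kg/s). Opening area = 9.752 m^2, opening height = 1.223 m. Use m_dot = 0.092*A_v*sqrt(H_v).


sqrt(H_v) = 1.1059
m_dot = 0.092 * 9.752 * 1.1059 = 0.99219 kg/s

0.99219 kg/s


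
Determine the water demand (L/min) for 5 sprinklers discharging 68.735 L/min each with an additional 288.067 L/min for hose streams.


Sprinkler demand = 5 * 68.735 = 343.675 L/min
Total = 343.675 + 288.067 = 631.742 L/min

631.742 L/min


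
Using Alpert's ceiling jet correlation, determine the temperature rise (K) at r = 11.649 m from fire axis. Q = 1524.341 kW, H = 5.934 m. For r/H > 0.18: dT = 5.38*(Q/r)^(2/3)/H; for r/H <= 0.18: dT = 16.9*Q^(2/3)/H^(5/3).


r/H = 11.649 / 5.934 = 1.9631
r/H > 0.18, so dT = 5.38*(Q/r)^(2/3)/H
Q/r = 130.86
(Q/r)^(2/3) = 25.775
dT = 5.38 * 25.775 / 5.934 = 23.368 K

23.368 K


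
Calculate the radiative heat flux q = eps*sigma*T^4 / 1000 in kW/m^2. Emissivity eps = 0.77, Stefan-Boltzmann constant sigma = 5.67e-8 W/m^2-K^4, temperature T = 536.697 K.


T^4 = 8.2969e+10
q = 0.77 * 5.67e-8 * 8.2969e+10 / 1000 = 3.6224 kW/m^2

3.6224 kW/m^2


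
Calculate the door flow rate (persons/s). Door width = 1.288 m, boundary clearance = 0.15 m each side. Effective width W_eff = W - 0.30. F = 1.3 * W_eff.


W_eff = 1.288 - 0.30 = 0.988 m
F = 1.3 * 0.988 = 1.2844 persons/s

1.2844 persons/s


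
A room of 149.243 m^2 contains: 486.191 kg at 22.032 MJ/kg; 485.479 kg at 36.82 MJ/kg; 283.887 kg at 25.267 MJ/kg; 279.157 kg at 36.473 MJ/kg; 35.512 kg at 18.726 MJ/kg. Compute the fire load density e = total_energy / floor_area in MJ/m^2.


Total energy = 486.191*22.032 + 485.479*36.82 + 283.887*25.267 + 279.157*36.473 + 35.512*18.726
= 10711.76 + 17875.34 + 7172.973 + 10181.69 + 664.9977
= 46606.76 MJ
e = 46606.76 / 149.243 = 312.29 MJ/m^2

312.29 MJ/m^2


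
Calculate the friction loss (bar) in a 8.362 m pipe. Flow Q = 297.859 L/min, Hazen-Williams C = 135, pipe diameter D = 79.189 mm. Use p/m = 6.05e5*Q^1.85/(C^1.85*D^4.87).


Q^1.85 = 37750
C^1.85 = 8732.1
D^4.87 = 1.7640e+09
p/m = 0.0014827 bar/m
p_total = 0.0014827 * 8.362 = 0.012399 bar

0.012399 bar


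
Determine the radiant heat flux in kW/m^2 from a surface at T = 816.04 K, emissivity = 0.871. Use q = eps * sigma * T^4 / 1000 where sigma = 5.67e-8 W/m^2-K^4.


T^4 = 4.4345e+11
q = 0.871 * 5.67e-8 * 4.4345e+11 / 1000 = 21.900 kW/m^2

21.900 kW/m^2


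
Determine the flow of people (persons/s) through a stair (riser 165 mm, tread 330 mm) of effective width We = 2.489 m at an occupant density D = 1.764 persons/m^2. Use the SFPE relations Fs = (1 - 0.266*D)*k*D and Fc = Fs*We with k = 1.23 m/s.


1 - 0.266*D = 1 - 0.266*1.764 = 0.53078
Fs = 0.53078 * 1.23 * 1.764 = 1.1516 persons/(s*m)
Fc = 1.1516 * 2.489 = 2.8664 persons/s

2.8664 persons/s


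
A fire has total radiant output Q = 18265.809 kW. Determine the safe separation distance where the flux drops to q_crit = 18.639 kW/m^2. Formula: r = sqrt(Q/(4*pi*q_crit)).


4*pi*q_crit = 234.22
Q/(4*pi*q_crit) = 77.984
r = sqrt(77.984) = 8.8309 m

8.8309 m


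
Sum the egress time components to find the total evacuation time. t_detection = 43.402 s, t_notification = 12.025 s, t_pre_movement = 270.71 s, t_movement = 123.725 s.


Total = 43.402 + 12.025 + 270.71 + 123.725 = 449.862 s

449.862 s


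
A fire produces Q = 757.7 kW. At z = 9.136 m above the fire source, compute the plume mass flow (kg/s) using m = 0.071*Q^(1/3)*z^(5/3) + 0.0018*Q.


Q^(1/3) = 9.1166
z^(5/3) = 39.926
First term = 0.071 * 9.1166 * 39.926 = 25.843
Second term = 0.0018 * 757.7 = 1.3639
m = 27.207 kg/s

27.207 kg/s


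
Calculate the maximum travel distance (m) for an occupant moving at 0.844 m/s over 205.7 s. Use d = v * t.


d = 0.844 * 205.7 = 173.61 m

173.61 m


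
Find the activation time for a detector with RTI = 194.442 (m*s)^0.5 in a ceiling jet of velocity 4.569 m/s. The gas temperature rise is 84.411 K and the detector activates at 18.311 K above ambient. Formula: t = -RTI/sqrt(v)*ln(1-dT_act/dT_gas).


dT_act/dT_gas = 0.21693
ln(1 - 0.21693) = -0.24453
t = -194.442 / sqrt(4.569) * -0.24453 = 22.244 s

22.244 s


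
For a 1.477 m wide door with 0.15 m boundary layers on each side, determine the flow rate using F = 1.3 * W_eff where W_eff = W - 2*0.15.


W_eff = 1.477 - 0.30 = 1.177 m
F = 1.3 * 1.177 = 1.5301 persons/s

1.5301 persons/s


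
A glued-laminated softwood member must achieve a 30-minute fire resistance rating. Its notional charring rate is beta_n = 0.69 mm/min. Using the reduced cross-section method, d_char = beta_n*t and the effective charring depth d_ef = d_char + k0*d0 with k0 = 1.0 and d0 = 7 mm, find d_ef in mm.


d_char = 0.69 * 30 = 20.7 mm
d_ef = 20.7 + 1.0*7 = 27.7 mm

27.7 mm
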